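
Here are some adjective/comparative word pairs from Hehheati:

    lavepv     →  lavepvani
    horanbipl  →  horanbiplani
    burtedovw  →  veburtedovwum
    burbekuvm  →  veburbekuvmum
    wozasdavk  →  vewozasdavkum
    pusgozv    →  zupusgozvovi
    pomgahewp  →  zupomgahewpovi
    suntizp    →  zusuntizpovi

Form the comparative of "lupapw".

"lupapw" has second-to-last letter 'p'. The stems whose second-to-last letter is 'p' (lavepv → lavepvani, horanbipl → horanbiplani) add -ani.
The other patterns: stems whose second-to-last letter is 'v' add ve- … -um around the stem; stems whose second-to-last letter is 'w' or 'z' add zu- … -ovi around the stem.
So lupapw → lupapwani.

lupapwani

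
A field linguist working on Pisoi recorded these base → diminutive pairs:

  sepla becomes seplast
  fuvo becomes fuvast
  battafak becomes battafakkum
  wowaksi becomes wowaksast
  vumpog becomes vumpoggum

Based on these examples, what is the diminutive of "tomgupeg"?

tomgupeggum

battafak and sepla both have last vowel 'a' yet inflect differently (battafakkum, seplast), so the last vowel is not what conditions the rule; whether the stem ends in a vowel or a consonant is.
"tomgupeg" ends in a consonant. The stems ending in a consonant (vumpog → vumpoggum, battafak → battafakkum) double the final consonant and add -um.
The other pattern: stems ending in a vowel drop the final letter and add -ast.
So tomgupeg → tomgupeggum.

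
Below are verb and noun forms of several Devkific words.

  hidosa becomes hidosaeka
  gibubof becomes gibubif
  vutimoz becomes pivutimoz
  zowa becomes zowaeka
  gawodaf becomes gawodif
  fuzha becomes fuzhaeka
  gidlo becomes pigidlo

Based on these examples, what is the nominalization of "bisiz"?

pibisiz

"bisiz" ends in -z. The one such stem in the data (vutimoz → pivutimoz) adds the prefix pi-, so the same rule applies.
The other patterns: stems ending in -a add -eka; stems ending in -f change the last vowel to 'i'.
So bisiz → pibisiz.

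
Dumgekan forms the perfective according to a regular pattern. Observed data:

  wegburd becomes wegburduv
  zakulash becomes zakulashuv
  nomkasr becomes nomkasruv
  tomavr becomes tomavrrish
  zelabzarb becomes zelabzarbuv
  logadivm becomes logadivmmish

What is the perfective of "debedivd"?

"debedivd" has second-to-last letter 'v'. The stems whose second-to-last letter is 'v' (tomavr → tomavrrish, logadivm → logadivmmish) double the final consonant and add -ish.
The other pattern: stems whose second-to-last letter is 'r' or 's' add -uv.
So debedivd → debedivddish.

debedivddish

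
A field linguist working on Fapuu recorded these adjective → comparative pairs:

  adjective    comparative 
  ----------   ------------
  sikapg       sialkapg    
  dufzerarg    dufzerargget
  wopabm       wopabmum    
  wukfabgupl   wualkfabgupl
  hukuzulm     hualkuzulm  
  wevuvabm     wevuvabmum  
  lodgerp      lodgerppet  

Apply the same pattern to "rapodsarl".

rapodsarllet

"rapodsarl" has second-to-last letter 'r'. The stems whose second-to-last letter is 'r' (dufzerarg → dufzerargget, lodgerp → lodgerppet) double the final consonant and add -et.
So rapodsarl → rapodsarllet.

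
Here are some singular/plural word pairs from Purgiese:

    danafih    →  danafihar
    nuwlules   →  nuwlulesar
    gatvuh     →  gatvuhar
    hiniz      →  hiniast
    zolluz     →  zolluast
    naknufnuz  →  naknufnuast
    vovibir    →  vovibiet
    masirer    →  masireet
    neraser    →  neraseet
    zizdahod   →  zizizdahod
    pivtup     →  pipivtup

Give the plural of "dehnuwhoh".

"dehnuwhoh" ends in -h. The stems ending in -h (danafih → danafihar, gatvuh → gatvuhar) add -ar.
The other patterns: stems ending in -z drop the final letter and add -ast; stems ending in -r drop the final letter and add -et; stems ending in -d or -p repeat the first consonant+vowel as a prefix.
So dehnuwhoh → dehnuwhohar.

dehnuwhohar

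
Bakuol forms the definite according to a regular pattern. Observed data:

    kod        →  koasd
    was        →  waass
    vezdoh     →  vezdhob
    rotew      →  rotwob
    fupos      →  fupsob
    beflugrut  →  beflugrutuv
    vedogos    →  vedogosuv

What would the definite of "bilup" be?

bilpob

was and fupos both end in -s yet inflect differently (waass, fupsob), so the final letter is not what conditions the rule; the number of vowels is.
"bilup" has 2 vowels. The stems with 2 vowels (vezdoh → vezdhob, rotew → rotwob, fupos → fupsob) delete the last vowel and add -ob.
The other patterns: stems with 1 vowel insert -as- after the first vowel; stems with 3 vowels add -uv.
So bilup → bilpob.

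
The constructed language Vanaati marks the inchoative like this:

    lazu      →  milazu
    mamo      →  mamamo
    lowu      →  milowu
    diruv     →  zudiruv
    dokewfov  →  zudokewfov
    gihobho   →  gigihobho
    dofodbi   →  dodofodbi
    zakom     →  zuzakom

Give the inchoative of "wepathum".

zuwepathum

mamo and dokewfov both have last vowel 'o' yet inflect differently (mamamo, zudokewfov), so the last vowel is not what conditions the rule; the final letter is.
"wepathum" ends in -m. The one such stem in the data (zakom → zuzakom) adds the prefix zu-, so the same rule applies.
The other patterns: stems ending in -u add the prefix mi-; stems ending in -i or -o repeat the first consonant+vowel as a prefix.
So wepathum → zuwepathum.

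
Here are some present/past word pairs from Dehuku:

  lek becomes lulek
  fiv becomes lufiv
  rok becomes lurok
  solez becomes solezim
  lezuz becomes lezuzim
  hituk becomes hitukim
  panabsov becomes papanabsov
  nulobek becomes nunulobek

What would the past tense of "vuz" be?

lek and hituk both end in -k yet inflect differently (lulek, hitukim), so the final letter is not what conditions the rule; the number of vowels is.
"vuz" has 1 vowel. The stems with 1 vowel (lek → lulek, fiv → lufiv, rok → lurok) add the prefix lu-.
The other patterns: stems with 2 vowels add -im; stems with 3 vowels repeat the first consonant+vowel as a prefix.
So vuz → luvuz.

luvuz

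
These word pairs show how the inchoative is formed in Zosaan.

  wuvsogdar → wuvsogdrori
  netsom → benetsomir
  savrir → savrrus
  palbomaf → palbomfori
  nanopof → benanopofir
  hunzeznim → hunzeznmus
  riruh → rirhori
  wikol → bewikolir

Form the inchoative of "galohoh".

begalohohir

"galohoh" has last vowel 'o'. The stems whose last vowel is 'o' (netsom → benetsomir, wikol → bewikolir, nanopof → benanopofir) add be- … -ir around the stem.
The other patterns: stems whose last vowel is 'i' delete the last vowel and add -us; stems whose last vowel is 'a' or 'u' delete the last vowel and add -ori.
So galohoh → begalohohir.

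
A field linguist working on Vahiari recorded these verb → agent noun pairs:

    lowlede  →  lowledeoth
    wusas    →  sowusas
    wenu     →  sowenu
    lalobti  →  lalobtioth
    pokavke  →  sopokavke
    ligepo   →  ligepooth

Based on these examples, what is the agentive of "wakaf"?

lowlede and pokavke both end in -e yet inflect differently (lowledeoth, sopokavke), so the final letter is not what conditions the rule; the first letter is.
"wakaf" begins with w-. The stems beginning with w- (wusas → sowusas, wenu → sowenu) add the prefix so-.
The other pattern: stems beginning with l- add -oth.
So wakaf → sowakaf.

sowakaf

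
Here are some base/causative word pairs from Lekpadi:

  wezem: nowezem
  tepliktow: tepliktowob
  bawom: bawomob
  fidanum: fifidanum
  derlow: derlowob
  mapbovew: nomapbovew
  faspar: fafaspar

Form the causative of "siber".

bawom and wezem both end in -m yet inflect differently (bawomob, nowezem), so the final letter is not what conditions the rule; the last vowel is.
"siber" has last vowel 'e'. The stems whose last vowel is 'e' (wezem → nowezem, mapbovew → nomapbovew) add the prefix no-.
The other patterns: stems whose last vowel is 'o' add -ob; stems whose last vowel is 'a' or 'u' repeat the first consonant+vowel as a prefix.
So siber → nosiber.

nosiber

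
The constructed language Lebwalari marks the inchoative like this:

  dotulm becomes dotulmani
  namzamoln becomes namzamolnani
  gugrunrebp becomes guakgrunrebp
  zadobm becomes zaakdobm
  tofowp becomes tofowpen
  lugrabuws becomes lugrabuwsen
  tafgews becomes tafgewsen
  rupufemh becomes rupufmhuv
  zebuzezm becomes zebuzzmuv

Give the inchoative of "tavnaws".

"tavnaws" has second-to-last letter 'w'. The stems whose second-to-last letter is 'w' (tofowp → tofowpen, lugrabuws → lugrabuwsen, tafgews → tafgewsen) add -en.
So tavnaws → tavnawsen.

tavnawsen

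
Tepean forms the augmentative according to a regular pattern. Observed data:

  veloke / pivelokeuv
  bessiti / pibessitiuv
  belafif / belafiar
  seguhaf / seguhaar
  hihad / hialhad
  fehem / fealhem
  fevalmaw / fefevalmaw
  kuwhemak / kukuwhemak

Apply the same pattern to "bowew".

"bowew" ends in -w. The one such stem in the data (fevalmaw → fefevalmaw) repeats the first consonant+vowel as a prefix (as does kuwhemak), so the same rule applies.
So bowew → bobowew.

bobowew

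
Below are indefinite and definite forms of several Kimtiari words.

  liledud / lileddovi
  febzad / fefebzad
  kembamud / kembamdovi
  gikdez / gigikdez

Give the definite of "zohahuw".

zohahwovi

kembamud and febzad both end in -d yet inflect differently (kembamdovi, fefebzad), so the final letter is not what conditions the rule; the last vowel is.
"zohahuw" has last vowel 'u'. The stems whose last vowel is 'u' (kembamud → kembamdovi, liledud → lileddovi) delete the last vowel and add -ovi.
The other pattern: stems whose last vowel is 'a' or 'e' repeat the first consonant+vowel as a prefix.
So zohahuw → zohahwovi.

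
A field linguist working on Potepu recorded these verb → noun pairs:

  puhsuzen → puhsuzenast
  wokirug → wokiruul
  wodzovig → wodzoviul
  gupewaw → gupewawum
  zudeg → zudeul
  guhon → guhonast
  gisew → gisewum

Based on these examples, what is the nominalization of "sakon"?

sakonast

zudeg and gisew both have last vowel 'e' yet inflect differently (zudeul, gisewum), so the last vowel is not what conditions the rule; the final letter is.
"sakon" ends in -n. The stems ending in -n (puhsuzen → puhsuzenast, guhon → guhonast) add -ast.
So sakon → sakonast.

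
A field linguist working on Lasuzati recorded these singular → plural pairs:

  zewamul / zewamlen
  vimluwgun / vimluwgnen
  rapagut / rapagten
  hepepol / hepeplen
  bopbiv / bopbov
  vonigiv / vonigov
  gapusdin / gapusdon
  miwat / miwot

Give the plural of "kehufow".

vimluwgun and gapusdin both end in -n yet inflect differently (vimluwgnen, gapusdon), so the final letter is not what conditions the rule; the last vowel is.
"kehufow" has last vowel 'o'. The one such stem in the data (hepepol → hepeplen) deletes the last vowel and adds -en (as do zewamul, vimluwgun), so the same rule applies.
So kehufow → kehufwen.

kehufwen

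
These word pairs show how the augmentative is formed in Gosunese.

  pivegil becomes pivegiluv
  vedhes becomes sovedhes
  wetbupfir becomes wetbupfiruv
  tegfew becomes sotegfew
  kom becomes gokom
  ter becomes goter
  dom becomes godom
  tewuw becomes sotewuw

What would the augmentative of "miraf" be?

somiraf

ter and wetbupfir both end in -r yet inflect differently (goter, wetbupfiruv), so the final letter is not what conditions the rule; the number of vowels is.
"miraf" has 2 vowels. The stems with 2 vowels (tewuw → sotewuw, vedhes → sovedhes, tegfew → sotegfew) add the prefix so-.
The other patterns: stems with 1 vowel add the prefix go-; stems with 3 vowels add -uv.
So miraf → somiraf.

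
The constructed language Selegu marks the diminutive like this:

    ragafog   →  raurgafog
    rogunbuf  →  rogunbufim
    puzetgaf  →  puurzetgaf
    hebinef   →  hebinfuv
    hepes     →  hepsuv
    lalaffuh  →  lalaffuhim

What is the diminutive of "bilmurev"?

bilmurvuv

"bilmurev" has last vowel 'e'. The stems whose last vowel is 'e' (hebinef → hebinfuv, hepes → hepsuv) delete the last vowel and add -uv.
The other patterns: stems whose last vowel is 'u' add -im; stems whose last vowel is 'a' or 'o' insert -ur- after the first vowel.
So bilmurev → bilmurvuv.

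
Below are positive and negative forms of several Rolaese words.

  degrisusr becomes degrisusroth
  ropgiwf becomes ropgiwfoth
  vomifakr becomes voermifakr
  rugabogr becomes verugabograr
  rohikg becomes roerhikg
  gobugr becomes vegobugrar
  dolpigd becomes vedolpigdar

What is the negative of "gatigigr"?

vegatigigrar

rugabogr and vomifakr both end in -r yet inflect differently (verugabograr, voermifakr), so the final letter is not what conditions the rule; the second-to-last letter is.
"gatigigr" has second-to-last letter 'g'. The stems whose second-to-last letter is 'g' (dolpigd → vedolpigdar, rugabogr → verugabograr, gobugr → vegobugrar) add ve- … -ar around the stem.
So gatigigr → vegatigigrar.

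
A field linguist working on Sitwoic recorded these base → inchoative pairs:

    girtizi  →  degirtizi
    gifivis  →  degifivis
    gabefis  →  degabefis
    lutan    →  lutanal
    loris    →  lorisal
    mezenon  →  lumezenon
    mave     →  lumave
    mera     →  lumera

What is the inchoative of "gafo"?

degafo

gifivis and loris both end in -s yet inflect differently (degifivis, lorisal), so the final letter is not what conditions the rule; the first letter is.
"gafo" begins with g-. The stems beginning with g- (girtizi → degirtizi, gifivis → degifivis, gabefis → degabefis) add the prefix de-.
The other patterns: stems beginning with l- add -al; stems beginning with m- add the prefix lu-.
So gafo → degafo.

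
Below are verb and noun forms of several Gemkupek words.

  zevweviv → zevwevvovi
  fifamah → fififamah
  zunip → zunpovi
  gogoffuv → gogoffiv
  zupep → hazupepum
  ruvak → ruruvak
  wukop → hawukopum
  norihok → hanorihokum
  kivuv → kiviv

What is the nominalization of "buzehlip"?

zevweviv and kivuv both end in -v yet inflect differently (zevwevvovi, kiviv), so the final letter is not what conditions the rule; the last vowel is.
"buzehlip" has last vowel 'i'. The stems whose last vowel is 'i' (zevweviv → zevwevvovi, zunip → zunpovi) delete the last vowel and add -ovi.
The other patterns: stems whose last vowel is 'a' repeat the first consonant+vowel as a prefix; stems whose last vowel is 'u' change the last vowel to 'i'; stems whose last vowel is 'e' or 'o' add ha- … -um around the stem.
So buzehlip → buzehlpovi.

buzehlpovi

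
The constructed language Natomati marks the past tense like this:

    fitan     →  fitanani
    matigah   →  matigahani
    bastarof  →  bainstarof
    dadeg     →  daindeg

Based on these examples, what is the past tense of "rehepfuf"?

reinhepfuf

matigah and bastarof both have 3 vowels yet inflect differently (matigahani, bainstarof), so the number of vowels is not what conditions the rule; the final letter is.
"rehepfuf" ends in -f. The one such stem in the data (bastarof → bainstarof) inserts -in- after the first vowel (as does dadeg), so the same rule applies.
So rehepfuf → reinhepfuf.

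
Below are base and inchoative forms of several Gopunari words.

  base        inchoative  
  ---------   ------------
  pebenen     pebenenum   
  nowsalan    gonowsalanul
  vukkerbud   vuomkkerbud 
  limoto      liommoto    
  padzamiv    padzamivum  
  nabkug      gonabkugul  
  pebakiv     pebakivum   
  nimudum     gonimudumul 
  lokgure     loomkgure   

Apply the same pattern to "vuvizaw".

nowsalan and pebenen both end in -n yet inflect differently (gonowsalanul, pebenenum), so the final letter is not what conditions the rule; the first letter is.
"vuvizaw" begins with v-. The one such stem in the data (vukkerbud → vuomkkerbud) inserts -om- after the first vowel (as do limoto, lokgure), so the same rule applies.
The other patterns: stems beginning with n- add go- … -ul around the stem; stems beginning with p- add -um.
So vuvizaw → vuomvizaw.

vuomvizaw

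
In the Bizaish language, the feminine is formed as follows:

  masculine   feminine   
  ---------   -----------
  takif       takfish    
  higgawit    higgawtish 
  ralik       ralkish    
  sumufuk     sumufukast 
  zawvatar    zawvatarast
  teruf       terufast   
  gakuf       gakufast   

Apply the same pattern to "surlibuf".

surlibufast

"surlibuf" has last vowel 'u'. The stems whose last vowel is 'u' (sumufuk → sumufukast, teruf → terufast, gakuf → gakufast) add -ast.
The other pattern: stems whose last vowel is 'i' delete the last vowel and add -ish.
So surlibuf → surlibufast.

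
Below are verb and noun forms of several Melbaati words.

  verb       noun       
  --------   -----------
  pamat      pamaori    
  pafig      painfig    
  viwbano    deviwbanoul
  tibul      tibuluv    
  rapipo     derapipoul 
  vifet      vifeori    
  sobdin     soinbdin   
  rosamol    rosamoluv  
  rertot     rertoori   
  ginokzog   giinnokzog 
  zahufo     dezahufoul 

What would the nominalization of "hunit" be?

rertot and rosamol both have last vowel 'o' yet inflect differently (rertoori, rosamoluv), so the last vowel is not what conditions the rule; the final letter is.
"hunit" ends in -t. The stems ending in -t (vifet → vifeori, rertot → rertoori, pamat → pamaori) drop the final letter and add -ori.
The other patterns: stems ending in -l add -uv; stems ending in -o add de- … -ul around the stem; stems ending in -g or -n insert -in- after the first vowel.
So hunit → huniori.

huniori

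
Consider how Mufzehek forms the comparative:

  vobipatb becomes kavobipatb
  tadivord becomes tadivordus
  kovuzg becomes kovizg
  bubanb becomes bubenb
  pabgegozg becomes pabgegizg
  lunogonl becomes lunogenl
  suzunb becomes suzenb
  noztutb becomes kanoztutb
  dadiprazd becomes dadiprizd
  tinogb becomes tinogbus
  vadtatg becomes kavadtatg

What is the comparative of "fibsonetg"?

bubanb and noztutb both end in -b yet inflect differently (bubenb, kanoztutb), so the final letter is not what conditions the rule; the second-to-last letter is.
"fibsonetg" has second-to-last letter 't'. The stems whose second-to-last letter is 't' (noztutb → kanoztutb, vobipatb → kavobipatb, vadtatg → kavadtatg) add the prefix ka-.
The other patterns: stems whose second-to-last letter is 'n' change the last vowel to 'e'; stems whose second-to-last letter is 'z' change the last vowel to 'i'; stems whose second-to-last letter is 'g' or 'r' add -us.
So fibsonetg → kafibsonetg.

kafibsonetg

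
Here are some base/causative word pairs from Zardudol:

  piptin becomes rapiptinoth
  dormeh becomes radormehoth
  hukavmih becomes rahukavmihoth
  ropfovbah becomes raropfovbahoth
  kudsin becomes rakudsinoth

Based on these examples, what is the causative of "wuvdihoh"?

Every pair shown (piptin → rapiptinoth, dormeh → radormehoth, hukavmih → rahukavmihoth, …) follows the same rule: add ra- … -oth around the stem.
So wuvdihoh → rawuvdihohoth.

rawuvdihohoth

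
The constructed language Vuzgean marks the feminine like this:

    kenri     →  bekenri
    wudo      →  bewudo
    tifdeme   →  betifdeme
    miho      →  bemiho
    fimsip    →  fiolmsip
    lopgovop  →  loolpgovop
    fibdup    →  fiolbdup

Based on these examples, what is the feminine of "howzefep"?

hoolwzefep

kenri and fimsip both have last vowel 'i' yet inflect differently (bekenri, fiolmsip), so the last vowel is not what conditions the rule; whether the stem ends in a vowel or a consonant is.
"howzefep" ends in a consonant. The stems ending in a consonant (fimsip → fiolmsip, fibdup → fiolbdup, lopgovop → loolpgovop) insert -ol- after the first vowel.
So howzefep → hoolwzefep.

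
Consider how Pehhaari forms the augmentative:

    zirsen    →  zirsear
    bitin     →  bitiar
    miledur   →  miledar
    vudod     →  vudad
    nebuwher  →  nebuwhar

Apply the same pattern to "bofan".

zirsen and nebuwher both have last vowel 'e' yet inflect differently (zirsear, nebuwhar), so the last vowel is not what conditions the rule; the final letter is.
"bofan" ends in -n. The stems ending in -n (zirsen → zirsear, bitin → bitiar) drop the final letter and add -ar.
So bofan → bofaar.

bofaar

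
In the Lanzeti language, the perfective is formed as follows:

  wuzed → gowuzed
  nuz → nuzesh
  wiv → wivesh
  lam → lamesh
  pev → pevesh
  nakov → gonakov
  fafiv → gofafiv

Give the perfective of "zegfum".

nakov and wiv both end in -v yet inflect differently (gonakov, wivesh), so the final letter is not what conditions the rule; the number of vowels is.
"zegfum" has 2 vowels. The stems with 2 vowels (nakov → gonakov, wuzed → gowuzed, fafiv → gofafiv) add the prefix go-.
The other pattern: stems with 1 vowel add -esh.
So zegfum → gozegfum.

gozegfum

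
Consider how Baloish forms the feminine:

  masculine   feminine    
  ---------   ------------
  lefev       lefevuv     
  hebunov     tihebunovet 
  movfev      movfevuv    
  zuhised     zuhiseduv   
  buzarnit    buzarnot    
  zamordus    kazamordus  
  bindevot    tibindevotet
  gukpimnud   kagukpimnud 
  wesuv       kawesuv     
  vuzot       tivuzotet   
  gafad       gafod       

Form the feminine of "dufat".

dufot

hebunov and wesuv both end in -v yet inflect differently (tihebunovet, kawesuv), so the final letter is not what conditions the rule; the last vowel is.
"dufat" has last vowel 'a'. The one such stem in the data (gafad → gafod) changes the last vowel to 'o' (as does buzarnit), so the same rule applies.
So dufat → dufot.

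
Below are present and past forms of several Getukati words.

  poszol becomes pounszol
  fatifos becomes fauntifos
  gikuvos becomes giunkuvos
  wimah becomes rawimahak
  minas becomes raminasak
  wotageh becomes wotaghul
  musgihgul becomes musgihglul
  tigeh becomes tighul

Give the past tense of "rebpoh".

fatifos and minas both end in -s yet inflect differently (fauntifos, raminasak), so the final letter is not what conditions the rule; the last vowel is.
"rebpoh" has last vowel 'o'. The stems whose last vowel is 'o' (poszol → pounszol, fatifos → fauntifos, gikuvos → giunkuvos) insert -un- after the first vowel.
So rebpoh → reunbpoh.

reunbpoh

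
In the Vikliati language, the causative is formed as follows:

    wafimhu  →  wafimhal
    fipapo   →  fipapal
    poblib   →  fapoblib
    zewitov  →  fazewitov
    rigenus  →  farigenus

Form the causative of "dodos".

fadodos

fipapo and zewitov both have last vowel 'o' yet inflect differently (fipapal, fazewitov), so the last vowel is not what conditions the rule; whether the stem ends in a vowel or a consonant is.
"dodos" ends in a consonant. The stems ending in a consonant (poblib → fapoblib, zewitov → fazewitov, rigenus → farigenus) add the prefix fa-.
So dodos → fadodos.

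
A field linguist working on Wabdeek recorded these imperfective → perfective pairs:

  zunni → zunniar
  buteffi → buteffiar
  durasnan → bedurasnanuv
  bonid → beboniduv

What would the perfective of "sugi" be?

"sugi" ends in -i. The stems ending in -i (buteffi → buteffiar, zunni → zunniar) add -ar.
So sugi → sugiar.

sugiar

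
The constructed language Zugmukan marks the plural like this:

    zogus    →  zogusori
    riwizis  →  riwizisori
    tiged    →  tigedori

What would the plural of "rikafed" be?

Every pair shown (zogus → zogusori, riwizis → riwizisori, tiged → tigedori) follows the same rule: add -ori.
So rikafed → rikafedori.

rikafedori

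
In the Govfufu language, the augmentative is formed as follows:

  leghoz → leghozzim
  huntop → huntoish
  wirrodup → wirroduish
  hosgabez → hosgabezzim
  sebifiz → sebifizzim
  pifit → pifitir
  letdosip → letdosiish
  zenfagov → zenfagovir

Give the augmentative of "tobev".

tobevir

sebifiz and letdosip both have last vowel 'i' yet inflect differently (sebifizzim, letdosiish), so the last vowel is not what conditions the rule; the final letter is.
"tobev" ends in -v. The one such stem in the data (zenfagov → zenfagovir) adds -ir, so the same rule applies.
The other patterns: stems ending in -z double the final consonant and add -im; stems ending in -p drop the final letter and add -ish.
So tobev → tobevir.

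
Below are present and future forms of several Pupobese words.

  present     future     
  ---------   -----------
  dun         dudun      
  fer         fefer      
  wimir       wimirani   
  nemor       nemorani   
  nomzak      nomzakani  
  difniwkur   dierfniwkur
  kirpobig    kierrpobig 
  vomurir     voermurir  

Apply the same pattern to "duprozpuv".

duerprozpuv

fer and wimir both end in -r yet inflect differently (fefer, wimirani), so the final letter is not what conditions the rule; the number of vowels is.
"duprozpuv" has 3 vowels. The stems with 3 vowels (difniwkur → dierfniwkur, kirpobig → kierrpobig, vomurir → voermurir) insert -er- after the first vowel.
The other patterns: stems with 1 vowel repeat the first consonant+vowel as a prefix; stems with 2 vowels add -ani.
So duprozpuv → duerprozpuv.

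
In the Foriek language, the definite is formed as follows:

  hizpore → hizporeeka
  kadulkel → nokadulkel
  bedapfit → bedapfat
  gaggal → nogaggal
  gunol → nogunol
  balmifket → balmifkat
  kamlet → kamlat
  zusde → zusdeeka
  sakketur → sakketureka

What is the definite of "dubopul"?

nodubopul

"dubopul" ends in -l. The stems ending in -l (gaggal → nogaggal, gunol → nogunol, kadulkel → nokadulkel) add the prefix no-.
The other patterns: stems ending in -t change the last vowel to 'a'; stems ending in -e or -r add -eka.
So dubopul → nodubopul.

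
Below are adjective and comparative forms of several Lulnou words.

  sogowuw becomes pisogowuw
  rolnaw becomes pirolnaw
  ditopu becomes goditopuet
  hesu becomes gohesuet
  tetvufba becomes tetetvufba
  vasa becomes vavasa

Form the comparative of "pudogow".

pipudogow

sogowuw and ditopu both have last vowel 'u' yet inflect differently (pisogowuw, goditopuet), so the last vowel is not what conditions the rule; the final letter is.
"pudogow" ends in -w. The stems ending in -w (sogowuw → pisogowuw, rolnaw → pirolnaw) add the prefix pi-.
So pudogow → pipudogow.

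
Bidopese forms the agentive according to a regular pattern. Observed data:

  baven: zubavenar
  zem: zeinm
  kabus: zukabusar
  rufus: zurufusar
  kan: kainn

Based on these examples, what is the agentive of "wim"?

kan and baven both end in -n yet inflect differently (kainn, zubavenar), so the final letter is not what conditions the rule; the number of vowels is.
"wim" has 1 vowel. The stems with 1 vowel (kan → kainn, zem → zeinm) insert -in- after the first vowel.
The other pattern: stems with 2 vowels add zu- … -ar around the stem.
So wim → wiinm.

wiinm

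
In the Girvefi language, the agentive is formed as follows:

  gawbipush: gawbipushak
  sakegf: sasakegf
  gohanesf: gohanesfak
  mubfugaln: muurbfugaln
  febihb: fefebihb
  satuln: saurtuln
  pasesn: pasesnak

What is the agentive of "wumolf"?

pasesn and satuln both end in -n yet inflect differently (pasesnak, saurtuln), so the final letter is not what conditions the rule; the second-to-last letter is.
"wumolf" has second-to-last letter 'l'. The stems whose second-to-last letter is 'l' (satuln → saurtuln, mubfugaln → muurbfugaln) insert -ur- after the first vowel.
So wumolf → wuurmolf.

wuurmolf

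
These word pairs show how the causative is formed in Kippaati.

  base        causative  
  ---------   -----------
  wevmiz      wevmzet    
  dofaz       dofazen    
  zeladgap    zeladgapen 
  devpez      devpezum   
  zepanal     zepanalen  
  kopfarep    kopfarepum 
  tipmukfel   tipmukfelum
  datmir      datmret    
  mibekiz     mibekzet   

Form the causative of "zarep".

zarepum

wevmiz and dofaz both end in -z yet inflect differently (wevmzet, dofazen), so the final letter is not what conditions the rule; the last vowel is.
"zarep" has last vowel 'e'. The stems whose last vowel is 'e' (tipmukfel → tipmukfelum, kopfarep → kopfarepum, devpez → devpezum) add -um.
The other patterns: stems whose last vowel is 'i' delete the last vowel and add -et; stems whose last vowel is 'a' add -en.
So zarep → zarepum.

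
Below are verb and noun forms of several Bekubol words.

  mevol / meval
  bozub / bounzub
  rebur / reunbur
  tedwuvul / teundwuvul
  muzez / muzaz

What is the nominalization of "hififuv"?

hiunfifuv

tedwuvul and mevol both end in -l yet inflect differently (teundwuvul, meval), so the final letter is not what conditions the rule; the last vowel is.
"hififuv" has last vowel 'u'. The stems whose last vowel is 'u' (tedwuvul → teundwuvul, rebur → reunbur, bozub → bounzub) insert -un- after the first vowel.
The other pattern: stems whose last vowel is 'e' or 'o' change the last vowel to 'a'.
So hififuv → hiunfifuv.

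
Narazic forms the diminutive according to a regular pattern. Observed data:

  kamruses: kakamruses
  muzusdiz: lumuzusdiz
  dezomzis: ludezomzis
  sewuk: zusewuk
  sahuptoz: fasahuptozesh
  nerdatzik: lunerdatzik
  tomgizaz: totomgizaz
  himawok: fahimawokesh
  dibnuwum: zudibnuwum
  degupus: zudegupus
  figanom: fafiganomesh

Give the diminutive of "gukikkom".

fagukikkomesh

nerdatzik and himawok both end in -k yet inflect differently (lunerdatzik, fahimawokesh), so the final letter is not what conditions the rule; the last vowel is.
"gukikkom" has last vowel 'o'. The stems whose last vowel is 'o' (himawok → fahimawokesh, figanom → fafiganomesh, sahuptoz → fasahuptozesh) add fa- … -esh around the stem.
So gukikkom → fagukikkomesh.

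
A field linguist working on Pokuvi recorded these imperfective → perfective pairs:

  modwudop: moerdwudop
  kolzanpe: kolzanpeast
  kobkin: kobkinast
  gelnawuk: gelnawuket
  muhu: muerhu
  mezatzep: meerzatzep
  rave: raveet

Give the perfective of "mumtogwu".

muermtogwu

kolzanpe and rave both end in -e yet inflect differently (kolzanpeast, raveet), so the final letter is not what conditions the rule; the first letter is.
"mumtogwu" begins with m-. The stems beginning with m- (mezatzep → meerzatzep, muhu → muerhu, modwudop → moerdwudop) insert -er- after the first vowel.
The other patterns: stems beginning with k- add -ast; stems beginning with g- or r- add -et.
So mumtogwu → muermtogwu.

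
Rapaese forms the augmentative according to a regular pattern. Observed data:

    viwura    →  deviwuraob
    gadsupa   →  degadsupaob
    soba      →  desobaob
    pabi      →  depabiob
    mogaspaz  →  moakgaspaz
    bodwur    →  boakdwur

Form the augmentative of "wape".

viwura and mogaspaz both have last vowel 'a' yet inflect differently (deviwuraob, moakgaspaz), so the last vowel is not what conditions the rule; whether the stem ends in a vowel or a consonant is.
"wape" ends in a vowel. The stems ending in a vowel (viwura → deviwuraob, gadsupa → degadsupaob, soba → desobaob) add de- … -ob around the stem.
The other pattern: stems ending in a consonant insert -ak- after the first vowel.
So wape → dewapeob.

dewapeob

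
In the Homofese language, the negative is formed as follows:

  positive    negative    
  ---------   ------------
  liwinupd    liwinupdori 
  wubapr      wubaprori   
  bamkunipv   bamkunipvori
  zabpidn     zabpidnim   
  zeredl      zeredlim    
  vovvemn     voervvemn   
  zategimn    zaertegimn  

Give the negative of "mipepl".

mipeplori

zabpidn and vovvemn both end in -n yet inflect differently (zabpidnim, voervvemn), so the final letter is not what conditions the rule; the second-to-last letter is.
"mipepl" has second-to-last letter 'p'. The stems whose second-to-last letter is 'p' (liwinupd → liwinupdori, wubapr → wubaprori, bamkunipv → bamkunipvori) add -ori.
The other patterns: stems whose second-to-last letter is 'd' add -im; stems whose second-to-last letter is 'm' insert -er- after the first vowel.
So mipepl → mipeplori.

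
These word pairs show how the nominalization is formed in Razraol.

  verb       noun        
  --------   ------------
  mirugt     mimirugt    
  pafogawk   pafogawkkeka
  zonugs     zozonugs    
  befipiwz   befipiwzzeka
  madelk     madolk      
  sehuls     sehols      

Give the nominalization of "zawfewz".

zawfewzzeka

zonugs and sehuls both end in -s yet inflect differently (zozonugs, sehols), so the final letter is not what conditions the rule; the second-to-last letter is.
"zawfewz" has second-to-last letter 'w'. The stems whose second-to-last letter is 'w' (befipiwz → befipiwzzeka, pafogawk → pafogawkkeka) double the final consonant and add -eka.
The other patterns: stems whose second-to-last letter is 'g' repeat the first consonant+vowel as a prefix; stems whose second-to-last letter is 'l' change the last vowel to 'o'.
So zawfewz → zawfewzzeka.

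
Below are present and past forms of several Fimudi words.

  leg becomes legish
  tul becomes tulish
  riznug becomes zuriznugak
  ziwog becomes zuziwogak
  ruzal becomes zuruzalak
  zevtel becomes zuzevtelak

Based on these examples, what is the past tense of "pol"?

polish

leg and riznug both end in -g yet inflect differently (legish, zuriznugak), so the final letter is not what conditions the rule; the number of vowels is.
"pol" has 1 vowel. The stems with 1 vowel (leg → legish, tul → tulish) add -ish.
So pol → polish.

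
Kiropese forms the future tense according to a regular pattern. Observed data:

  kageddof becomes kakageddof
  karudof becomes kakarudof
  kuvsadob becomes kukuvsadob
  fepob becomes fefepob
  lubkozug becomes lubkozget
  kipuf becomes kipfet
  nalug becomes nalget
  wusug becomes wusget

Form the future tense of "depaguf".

kageddof and kipuf both end in -f yet inflect differently (kakageddof, kipfet), so the final letter is not what conditions the rule; the last vowel is.
"depaguf" has last vowel 'u'. The stems whose last vowel is 'u' (lubkozug → lubkozget, kipuf → kipfet, nalug → nalget) delete the last vowel and add -et.
So depaguf → depagfet.

depagfet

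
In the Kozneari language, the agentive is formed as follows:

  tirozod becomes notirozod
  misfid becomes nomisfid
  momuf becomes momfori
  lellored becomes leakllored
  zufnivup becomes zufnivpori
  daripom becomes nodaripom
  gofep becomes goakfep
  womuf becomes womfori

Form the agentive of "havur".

"havur" has last vowel 'u'. The stems whose last vowel is 'u' (momuf → momfori, womuf → womfori, zufnivup → zufnivpori) delete the last vowel and add -ori.
So havur → havrori.

havrori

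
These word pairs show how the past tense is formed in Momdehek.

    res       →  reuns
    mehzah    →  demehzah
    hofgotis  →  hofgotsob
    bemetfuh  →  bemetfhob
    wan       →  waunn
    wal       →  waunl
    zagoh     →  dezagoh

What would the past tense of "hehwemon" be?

hehwemnob

res and hofgotis both end in -s yet inflect differently (reuns, hofgotsob), so the final letter is not what conditions the rule; the number of vowels is.
"hehwemon" has 3 vowels. The stems with 3 vowels (hofgotis → hofgotsob, bemetfuh → bemetfhob) delete the last vowel and add -ob.
The other patterns: stems with 1 vowel insert -un- after the first vowel; stems with 2 vowels add the prefix de-.
So hehwemon → hehwemnob.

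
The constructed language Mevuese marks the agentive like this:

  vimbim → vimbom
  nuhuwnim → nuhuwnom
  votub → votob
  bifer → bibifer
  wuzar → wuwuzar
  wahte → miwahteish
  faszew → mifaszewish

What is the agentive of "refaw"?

mirefawish

bifer and wahte both have last vowel 'e' yet inflect differently (bibifer, miwahteish), so the last vowel is not what conditions the rule; the final letter is.
"refaw" ends in -w. The one such stem in the data (faszew → mifaszewish) adds mi- … -ish around the stem, so the same rule applies.
The other patterns: stems ending in -b or -m change the last vowel to 'o'; stems ending in -r repeat the first consonant+vowel as a prefix.
So refaw → mirefawish.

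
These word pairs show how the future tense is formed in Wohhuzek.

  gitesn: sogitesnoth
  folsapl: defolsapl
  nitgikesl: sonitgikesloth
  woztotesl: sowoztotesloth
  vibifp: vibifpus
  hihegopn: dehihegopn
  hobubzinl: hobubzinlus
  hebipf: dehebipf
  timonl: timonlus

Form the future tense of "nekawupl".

gitesn and hihegopn both end in -n yet inflect differently (sogitesnoth, dehihegopn), so the final letter is not what conditions the rule; the second-to-last letter is.
"nekawupl" has second-to-last letter 'p'. The stems whose second-to-last letter is 'p' (hihegopn → dehihegopn, folsapl → defolsapl, hebipf → dehebipf) add the prefix de-.
So nekawupl → denekawupl.

denekawupl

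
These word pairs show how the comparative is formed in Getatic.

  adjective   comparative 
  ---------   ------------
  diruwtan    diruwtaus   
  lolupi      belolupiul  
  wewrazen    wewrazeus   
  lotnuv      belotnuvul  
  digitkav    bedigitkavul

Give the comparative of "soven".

soveus

diruwtan and digitkav both have last vowel 'a' yet inflect differently (diruwtaus, bedigitkavul), so the last vowel is not what conditions the rule; the final letter is.
"soven" ends in -n. The stems ending in -n (diruwtan → diruwtaus, wewrazen → wewrazeus) drop the final letter and add -us.
So soven → soveus.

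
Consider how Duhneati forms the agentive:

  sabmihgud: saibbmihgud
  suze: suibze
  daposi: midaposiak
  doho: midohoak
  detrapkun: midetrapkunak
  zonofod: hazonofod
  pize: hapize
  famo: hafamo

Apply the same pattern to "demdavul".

midemdavulak

sabmihgud and zonofod both end in -d yet inflect differently (saibbmihgud, hazonofod), so the final letter is not what conditions the rule; the first letter is.
"demdavul" begins with d-. The stems beginning with d- (daposi → midaposiak, doho → midohoak, detrapkun → midetrapkunak) add mi- … -ak around the stem.
The other patterns: stems beginning with s- insert -ib- after the first vowel; stems beginning with f-, p- or z- add the prefix ha-.
So demdavul → midemdavulak.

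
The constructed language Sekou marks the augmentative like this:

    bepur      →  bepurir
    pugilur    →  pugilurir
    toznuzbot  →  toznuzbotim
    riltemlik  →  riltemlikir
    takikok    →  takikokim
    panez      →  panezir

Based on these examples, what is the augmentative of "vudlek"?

takikok and riltemlik both end in -k yet inflect differently (takikokim, riltemlikir), so the final letter is not what conditions the rule; the last vowel is.
"vudlek" has last vowel 'e'. The one such stem in the data (panez → panezir) adds -ir, so the same rule applies.
So vudlek → vudlekir.

vudlekir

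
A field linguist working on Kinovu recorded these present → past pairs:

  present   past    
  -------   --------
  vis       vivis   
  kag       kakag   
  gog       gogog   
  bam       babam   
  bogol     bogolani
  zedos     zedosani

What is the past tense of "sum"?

susum

"sum" has 1 vowel. The stems with 1 vowel (vis → vivis, kag → kakag, gog → gogog) repeat the first consonant+vowel as a prefix.
The other pattern: stems with 2 vowels add -ani.
So sum → susum.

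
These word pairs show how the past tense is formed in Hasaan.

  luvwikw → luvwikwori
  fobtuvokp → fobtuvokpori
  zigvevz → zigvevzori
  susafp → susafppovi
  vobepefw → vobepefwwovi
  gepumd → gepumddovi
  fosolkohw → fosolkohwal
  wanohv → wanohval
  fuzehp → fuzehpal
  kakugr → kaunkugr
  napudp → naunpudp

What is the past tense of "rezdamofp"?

rezdamofppovi

fobtuvokp and susafp both end in -p yet inflect differently (fobtuvokpori, susafppovi), so the final letter is not what conditions the rule; the second-to-last letter is.
"rezdamofp" has second-to-last letter 'f'. The stems whose second-to-last letter is 'f' (susafp → susafppovi, vobepefw → vobepefwwovi) double the final consonant and add -ovi.
So rezdamofp → rezdamofppovi.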